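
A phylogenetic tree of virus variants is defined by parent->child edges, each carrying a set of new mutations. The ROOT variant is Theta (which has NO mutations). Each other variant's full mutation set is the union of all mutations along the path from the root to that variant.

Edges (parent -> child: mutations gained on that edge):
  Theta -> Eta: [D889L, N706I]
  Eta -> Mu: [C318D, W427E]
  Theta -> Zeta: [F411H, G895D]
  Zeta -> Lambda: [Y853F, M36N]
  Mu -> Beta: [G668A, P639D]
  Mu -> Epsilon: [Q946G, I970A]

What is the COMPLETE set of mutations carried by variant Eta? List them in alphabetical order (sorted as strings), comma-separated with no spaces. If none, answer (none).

At Theta: gained [] -> total []
At Eta: gained ['D889L', 'N706I'] -> total ['D889L', 'N706I']

Answer: D889L,N706I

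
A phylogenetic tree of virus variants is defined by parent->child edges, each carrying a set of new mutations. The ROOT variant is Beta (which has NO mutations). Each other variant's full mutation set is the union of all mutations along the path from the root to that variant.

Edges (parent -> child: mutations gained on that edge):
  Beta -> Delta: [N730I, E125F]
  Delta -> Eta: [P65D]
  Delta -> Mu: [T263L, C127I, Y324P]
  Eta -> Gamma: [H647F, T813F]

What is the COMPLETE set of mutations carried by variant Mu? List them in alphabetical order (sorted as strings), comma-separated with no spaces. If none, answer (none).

Answer: C127I,E125F,N730I,T263L,Y324P

Derivation:
At Beta: gained [] -> total []
At Delta: gained ['N730I', 'E125F'] -> total ['E125F', 'N730I']
At Mu: gained ['T263L', 'C127I', 'Y324P'] -> total ['C127I', 'E125F', 'N730I', 'T263L', 'Y324P']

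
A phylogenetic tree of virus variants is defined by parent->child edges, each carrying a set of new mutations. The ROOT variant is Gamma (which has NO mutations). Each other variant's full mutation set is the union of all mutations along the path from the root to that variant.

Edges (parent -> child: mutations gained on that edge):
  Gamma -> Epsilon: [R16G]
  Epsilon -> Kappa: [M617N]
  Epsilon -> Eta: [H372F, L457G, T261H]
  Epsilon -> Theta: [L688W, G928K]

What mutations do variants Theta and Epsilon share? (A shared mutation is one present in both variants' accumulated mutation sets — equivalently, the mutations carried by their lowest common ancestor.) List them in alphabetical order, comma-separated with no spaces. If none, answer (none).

Accumulating mutations along path to Theta:
  At Gamma: gained [] -> total []
  At Epsilon: gained ['R16G'] -> total ['R16G']
  At Theta: gained ['L688W', 'G928K'] -> total ['G928K', 'L688W', 'R16G']
Mutations(Theta) = ['G928K', 'L688W', 'R16G']
Accumulating mutations along path to Epsilon:
  At Gamma: gained [] -> total []
  At Epsilon: gained ['R16G'] -> total ['R16G']
Mutations(Epsilon) = ['R16G']
Intersection: ['G928K', 'L688W', 'R16G'] ∩ ['R16G'] = ['R16G']

Answer: R16G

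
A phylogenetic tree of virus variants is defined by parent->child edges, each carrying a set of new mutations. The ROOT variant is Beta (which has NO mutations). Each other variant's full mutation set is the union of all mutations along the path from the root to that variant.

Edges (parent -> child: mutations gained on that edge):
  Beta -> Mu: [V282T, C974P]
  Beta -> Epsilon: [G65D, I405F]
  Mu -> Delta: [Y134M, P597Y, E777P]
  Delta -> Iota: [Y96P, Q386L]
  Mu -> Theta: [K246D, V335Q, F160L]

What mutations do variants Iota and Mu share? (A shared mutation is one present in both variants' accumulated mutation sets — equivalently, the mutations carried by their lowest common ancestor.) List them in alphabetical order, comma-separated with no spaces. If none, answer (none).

Accumulating mutations along path to Iota:
  At Beta: gained [] -> total []
  At Mu: gained ['V282T', 'C974P'] -> total ['C974P', 'V282T']
  At Delta: gained ['Y134M', 'P597Y', 'E777P'] -> total ['C974P', 'E777P', 'P597Y', 'V282T', 'Y134M']
  At Iota: gained ['Y96P', 'Q386L'] -> total ['C974P', 'E777P', 'P597Y', 'Q386L', 'V282T', 'Y134M', 'Y96P']
Mutations(Iota) = ['C974P', 'E777P', 'P597Y', 'Q386L', 'V282T', 'Y134M', 'Y96P']
Accumulating mutations along path to Mu:
  At Beta: gained [] -> total []
  At Mu: gained ['V282T', 'C974P'] -> total ['C974P', 'V282T']
Mutations(Mu) = ['C974P', 'V282T']
Intersection: ['C974P', 'E777P', 'P597Y', 'Q386L', 'V282T', 'Y134M', 'Y96P'] ∩ ['C974P', 'V282T'] = ['C974P', 'V282T']

Answer: C974P,V282T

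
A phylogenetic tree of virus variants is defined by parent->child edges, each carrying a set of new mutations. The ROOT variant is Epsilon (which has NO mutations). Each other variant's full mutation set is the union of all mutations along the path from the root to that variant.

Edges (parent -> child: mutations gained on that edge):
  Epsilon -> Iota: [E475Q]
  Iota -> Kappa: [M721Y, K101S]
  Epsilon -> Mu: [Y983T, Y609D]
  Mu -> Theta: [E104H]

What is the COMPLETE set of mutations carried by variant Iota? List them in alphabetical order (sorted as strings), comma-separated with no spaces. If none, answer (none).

Answer: E475Q

Derivation:
At Epsilon: gained [] -> total []
At Iota: gained ['E475Q'] -> total ['E475Q']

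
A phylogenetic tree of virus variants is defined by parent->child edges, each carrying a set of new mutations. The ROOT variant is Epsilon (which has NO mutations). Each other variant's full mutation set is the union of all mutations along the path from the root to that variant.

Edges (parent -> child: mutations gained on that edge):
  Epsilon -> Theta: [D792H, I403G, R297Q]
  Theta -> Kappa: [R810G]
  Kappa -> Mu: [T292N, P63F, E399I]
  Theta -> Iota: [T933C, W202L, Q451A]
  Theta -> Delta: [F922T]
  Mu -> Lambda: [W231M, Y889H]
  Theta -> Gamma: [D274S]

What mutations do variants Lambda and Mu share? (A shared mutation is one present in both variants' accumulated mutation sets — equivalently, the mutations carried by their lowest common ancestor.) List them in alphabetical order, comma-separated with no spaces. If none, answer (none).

Accumulating mutations along path to Lambda:
  At Epsilon: gained [] -> total []
  At Theta: gained ['D792H', 'I403G', 'R297Q'] -> total ['D792H', 'I403G', 'R297Q']
  At Kappa: gained ['R810G'] -> total ['D792H', 'I403G', 'R297Q', 'R810G']
  At Mu: gained ['T292N', 'P63F', 'E399I'] -> total ['D792H', 'E399I', 'I403G', 'P63F', 'R297Q', 'R810G', 'T292N']
  At Lambda: gained ['W231M', 'Y889H'] -> total ['D792H', 'E399I', 'I403G', 'P63F', 'R297Q', 'R810G', 'T292N', 'W231M', 'Y889H']
Mutations(Lambda) = ['D792H', 'E399I', 'I403G', 'P63F', 'R297Q', 'R810G', 'T292N', 'W231M', 'Y889H']
Accumulating mutations along path to Mu:
  At Epsilon: gained [] -> total []
  At Theta: gained ['D792H', 'I403G', 'R297Q'] -> total ['D792H', 'I403G', 'R297Q']
  At Kappa: gained ['R810G'] -> total ['D792H', 'I403G', 'R297Q', 'R810G']
  At Mu: gained ['T292N', 'P63F', 'E399I'] -> total ['D792H', 'E399I', 'I403G', 'P63F', 'R297Q', 'R810G', 'T292N']
Mutations(Mu) = ['D792H', 'E399I', 'I403G', 'P63F', 'R297Q', 'R810G', 'T292N']
Intersection: ['D792H', 'E399I', 'I403G', 'P63F', 'R297Q', 'R810G', 'T292N', 'W231M', 'Y889H'] ∩ ['D792H', 'E399I', 'I403G', 'P63F', 'R297Q', 'R810G', 'T292N'] = ['D792H', 'E399I', 'I403G', 'P63F', 'R297Q', 'R810G', 'T292N']

Answer: D792H,E399I,I403G,P63F,R297Q,R810G,T292N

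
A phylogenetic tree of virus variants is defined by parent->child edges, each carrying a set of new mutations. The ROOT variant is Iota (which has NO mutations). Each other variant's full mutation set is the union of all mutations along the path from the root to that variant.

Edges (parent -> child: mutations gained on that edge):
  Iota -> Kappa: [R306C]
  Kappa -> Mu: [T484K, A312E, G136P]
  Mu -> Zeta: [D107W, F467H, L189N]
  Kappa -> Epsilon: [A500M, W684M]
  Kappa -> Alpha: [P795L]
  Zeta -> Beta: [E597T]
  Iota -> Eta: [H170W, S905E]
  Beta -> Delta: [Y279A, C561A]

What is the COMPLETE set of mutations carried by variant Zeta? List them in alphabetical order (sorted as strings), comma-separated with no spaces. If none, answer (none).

At Iota: gained [] -> total []
At Kappa: gained ['R306C'] -> total ['R306C']
At Mu: gained ['T484K', 'A312E', 'G136P'] -> total ['A312E', 'G136P', 'R306C', 'T484K']
At Zeta: gained ['D107W', 'F467H', 'L189N'] -> total ['A312E', 'D107W', 'F467H', 'G136P', 'L189N', 'R306C', 'T484K']

Answer: A312E,D107W,F467H,G136P,L189N,R306C,T484K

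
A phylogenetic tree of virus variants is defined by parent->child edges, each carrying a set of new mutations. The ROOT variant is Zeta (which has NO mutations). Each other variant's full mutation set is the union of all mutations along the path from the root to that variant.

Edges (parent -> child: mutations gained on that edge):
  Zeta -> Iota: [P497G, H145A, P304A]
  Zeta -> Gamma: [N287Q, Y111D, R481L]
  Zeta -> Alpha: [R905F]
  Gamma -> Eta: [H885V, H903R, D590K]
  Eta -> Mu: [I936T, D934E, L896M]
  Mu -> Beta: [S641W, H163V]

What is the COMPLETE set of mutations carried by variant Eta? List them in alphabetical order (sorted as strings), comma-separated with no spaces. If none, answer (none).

At Zeta: gained [] -> total []
At Gamma: gained ['N287Q', 'Y111D', 'R481L'] -> total ['N287Q', 'R481L', 'Y111D']
At Eta: gained ['H885V', 'H903R', 'D590K'] -> total ['D590K', 'H885V', 'H903R', 'N287Q', 'R481L', 'Y111D']

Answer: D590K,H885V,H903R,N287Q,R481L,Y111D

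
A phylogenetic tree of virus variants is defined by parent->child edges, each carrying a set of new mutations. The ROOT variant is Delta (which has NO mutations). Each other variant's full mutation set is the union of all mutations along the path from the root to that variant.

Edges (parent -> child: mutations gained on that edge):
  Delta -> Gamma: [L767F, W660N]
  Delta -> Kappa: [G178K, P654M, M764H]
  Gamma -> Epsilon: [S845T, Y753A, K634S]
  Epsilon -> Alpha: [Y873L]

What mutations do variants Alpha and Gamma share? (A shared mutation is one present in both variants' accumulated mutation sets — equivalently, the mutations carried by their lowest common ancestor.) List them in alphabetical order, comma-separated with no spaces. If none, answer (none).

Answer: L767F,W660N

Derivation:
Accumulating mutations along path to Alpha:
  At Delta: gained [] -> total []
  At Gamma: gained ['L767F', 'W660N'] -> total ['L767F', 'W660N']
  At Epsilon: gained ['S845T', 'Y753A', 'K634S'] -> total ['K634S', 'L767F', 'S845T', 'W660N', 'Y753A']
  At Alpha: gained ['Y873L'] -> total ['K634S', 'L767F', 'S845T', 'W660N', 'Y753A', 'Y873L']
Mutations(Alpha) = ['K634S', 'L767F', 'S845T', 'W660N', 'Y753A', 'Y873L']
Accumulating mutations along path to Gamma:
  At Delta: gained [] -> total []
  At Gamma: gained ['L767F', 'W660N'] -> total ['L767F', 'W660N']
Mutations(Gamma) = ['L767F', 'W660N']
Intersection: ['K634S', 'L767F', 'S845T', 'W660N', 'Y753A', 'Y873L'] ∩ ['L767F', 'W660N'] = ['L767F', 'W660N']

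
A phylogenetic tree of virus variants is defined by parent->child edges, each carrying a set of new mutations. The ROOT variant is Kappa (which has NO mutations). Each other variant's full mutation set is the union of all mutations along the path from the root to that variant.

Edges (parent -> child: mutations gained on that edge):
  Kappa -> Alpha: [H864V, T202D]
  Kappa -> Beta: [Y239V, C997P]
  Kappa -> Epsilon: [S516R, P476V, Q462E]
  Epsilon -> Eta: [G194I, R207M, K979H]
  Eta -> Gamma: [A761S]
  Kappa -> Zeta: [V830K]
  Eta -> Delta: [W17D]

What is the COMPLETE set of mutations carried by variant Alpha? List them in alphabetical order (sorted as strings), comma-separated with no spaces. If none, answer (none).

At Kappa: gained [] -> total []
At Alpha: gained ['H864V', 'T202D'] -> total ['H864V', 'T202D']

Answer: H864V,T202D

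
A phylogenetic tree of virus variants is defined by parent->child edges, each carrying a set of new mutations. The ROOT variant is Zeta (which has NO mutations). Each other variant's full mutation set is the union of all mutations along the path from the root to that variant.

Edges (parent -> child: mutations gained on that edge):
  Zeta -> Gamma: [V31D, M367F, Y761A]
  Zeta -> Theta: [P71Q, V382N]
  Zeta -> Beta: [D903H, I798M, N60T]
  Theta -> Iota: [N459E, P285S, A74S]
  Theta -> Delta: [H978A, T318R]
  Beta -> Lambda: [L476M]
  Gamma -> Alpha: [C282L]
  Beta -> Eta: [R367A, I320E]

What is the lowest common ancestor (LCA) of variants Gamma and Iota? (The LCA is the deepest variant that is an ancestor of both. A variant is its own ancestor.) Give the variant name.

Answer: Zeta

Derivation:
Path from root to Gamma: Zeta -> Gamma
  ancestors of Gamma: {Zeta, Gamma}
Path from root to Iota: Zeta -> Theta -> Iota
  ancestors of Iota: {Zeta, Theta, Iota}
Common ancestors: {Zeta}
Walk up from Iota: Iota (not in ancestors of Gamma), Theta (not in ancestors of Gamma), Zeta (in ancestors of Gamma)
Deepest common ancestor (LCA) = Zeta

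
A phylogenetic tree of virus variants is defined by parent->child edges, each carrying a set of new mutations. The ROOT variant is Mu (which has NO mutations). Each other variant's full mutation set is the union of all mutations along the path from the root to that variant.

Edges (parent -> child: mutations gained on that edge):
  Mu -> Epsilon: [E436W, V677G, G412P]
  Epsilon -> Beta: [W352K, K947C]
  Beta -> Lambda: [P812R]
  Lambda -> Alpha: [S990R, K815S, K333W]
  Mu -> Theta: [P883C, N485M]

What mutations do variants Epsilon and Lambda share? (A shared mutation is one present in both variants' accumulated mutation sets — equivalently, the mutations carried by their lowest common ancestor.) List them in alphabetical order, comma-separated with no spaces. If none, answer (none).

Answer: E436W,G412P,V677G

Derivation:
Accumulating mutations along path to Epsilon:
  At Mu: gained [] -> total []
  At Epsilon: gained ['E436W', 'V677G', 'G412P'] -> total ['E436W', 'G412P', 'V677G']
Mutations(Epsilon) = ['E436W', 'G412P', 'V677G']
Accumulating mutations along path to Lambda:
  At Mu: gained [] -> total []
  At Epsilon: gained ['E436W', 'V677G', 'G412P'] -> total ['E436W', 'G412P', 'V677G']
  At Beta: gained ['W352K', 'K947C'] -> total ['E436W', 'G412P', 'K947C', 'V677G', 'W352K']
  At Lambda: gained ['P812R'] -> total ['E436W', 'G412P', 'K947C', 'P812R', 'V677G', 'W352K']
Mutations(Lambda) = ['E436W', 'G412P', 'K947C', 'P812R', 'V677G', 'W352K']
Intersection: ['E436W', 'G412P', 'V677G'] ∩ ['E436W', 'G412P', 'K947C', 'P812R', 'V677G', 'W352K'] = ['E436W', 'G412P', 'V677G']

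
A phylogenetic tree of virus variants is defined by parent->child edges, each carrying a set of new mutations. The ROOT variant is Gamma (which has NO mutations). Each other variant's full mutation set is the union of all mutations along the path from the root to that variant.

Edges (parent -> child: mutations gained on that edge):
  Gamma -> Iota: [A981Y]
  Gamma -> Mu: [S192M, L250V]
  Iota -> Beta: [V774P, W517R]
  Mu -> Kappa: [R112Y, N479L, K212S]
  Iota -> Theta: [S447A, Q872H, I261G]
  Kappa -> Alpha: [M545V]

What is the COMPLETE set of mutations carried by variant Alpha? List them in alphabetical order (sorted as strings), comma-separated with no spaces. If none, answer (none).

Answer: K212S,L250V,M545V,N479L,R112Y,S192M

Derivation:
At Gamma: gained [] -> total []
At Mu: gained ['S192M', 'L250V'] -> total ['L250V', 'S192M']
At Kappa: gained ['R112Y', 'N479L', 'K212S'] -> total ['K212S', 'L250V', 'N479L', 'R112Y', 'S192M']
At Alpha: gained ['M545V'] -> total ['K212S', 'L250V', 'M545V', 'N479L', 'R112Y', 'S192M']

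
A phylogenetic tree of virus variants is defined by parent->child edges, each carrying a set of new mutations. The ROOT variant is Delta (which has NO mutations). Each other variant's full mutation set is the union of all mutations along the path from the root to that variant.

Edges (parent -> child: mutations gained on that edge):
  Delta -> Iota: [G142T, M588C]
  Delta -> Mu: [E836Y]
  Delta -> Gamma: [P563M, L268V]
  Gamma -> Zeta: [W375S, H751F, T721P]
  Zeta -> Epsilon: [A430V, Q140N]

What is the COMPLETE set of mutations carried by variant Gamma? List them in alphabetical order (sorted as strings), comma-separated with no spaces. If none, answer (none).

Answer: L268V,P563M

Derivation:
At Delta: gained [] -> total []
At Gamma: gained ['P563M', 'L268V'] -> total ['L268V', 'P563M']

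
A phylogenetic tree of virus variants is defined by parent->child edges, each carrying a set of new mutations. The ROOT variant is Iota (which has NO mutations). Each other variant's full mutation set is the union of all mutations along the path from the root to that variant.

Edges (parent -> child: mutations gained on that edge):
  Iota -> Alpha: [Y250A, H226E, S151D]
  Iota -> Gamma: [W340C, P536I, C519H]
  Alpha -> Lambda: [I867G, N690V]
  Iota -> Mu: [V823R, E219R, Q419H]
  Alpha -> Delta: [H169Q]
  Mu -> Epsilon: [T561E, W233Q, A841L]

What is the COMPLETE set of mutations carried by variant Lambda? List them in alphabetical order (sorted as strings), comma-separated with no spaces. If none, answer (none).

At Iota: gained [] -> total []
At Alpha: gained ['Y250A', 'H226E', 'S151D'] -> total ['H226E', 'S151D', 'Y250A']
At Lambda: gained ['I867G', 'N690V'] -> total ['H226E', 'I867G', 'N690V', 'S151D', 'Y250A']

Answer: H226E,I867G,N690V,S151D,Y250A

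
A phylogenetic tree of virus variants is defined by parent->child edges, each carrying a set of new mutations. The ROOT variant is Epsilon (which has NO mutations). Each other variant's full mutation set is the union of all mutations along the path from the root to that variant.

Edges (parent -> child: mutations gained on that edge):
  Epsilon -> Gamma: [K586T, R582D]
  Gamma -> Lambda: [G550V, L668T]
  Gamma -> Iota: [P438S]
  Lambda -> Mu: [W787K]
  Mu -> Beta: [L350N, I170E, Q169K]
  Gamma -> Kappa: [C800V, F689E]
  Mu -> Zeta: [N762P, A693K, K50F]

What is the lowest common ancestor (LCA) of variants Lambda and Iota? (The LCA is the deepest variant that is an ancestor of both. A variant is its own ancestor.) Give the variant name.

Answer: Gamma

Derivation:
Path from root to Lambda: Epsilon -> Gamma -> Lambda
  ancestors of Lambda: {Epsilon, Gamma, Lambda}
Path from root to Iota: Epsilon -> Gamma -> Iota
  ancestors of Iota: {Epsilon, Gamma, Iota}
Common ancestors: {Epsilon, Gamma}
Walk up from Iota: Iota (not in ancestors of Lambda), Gamma (in ancestors of Lambda), Epsilon (in ancestors of Lambda)
Deepest common ancestor (LCA) = Gamma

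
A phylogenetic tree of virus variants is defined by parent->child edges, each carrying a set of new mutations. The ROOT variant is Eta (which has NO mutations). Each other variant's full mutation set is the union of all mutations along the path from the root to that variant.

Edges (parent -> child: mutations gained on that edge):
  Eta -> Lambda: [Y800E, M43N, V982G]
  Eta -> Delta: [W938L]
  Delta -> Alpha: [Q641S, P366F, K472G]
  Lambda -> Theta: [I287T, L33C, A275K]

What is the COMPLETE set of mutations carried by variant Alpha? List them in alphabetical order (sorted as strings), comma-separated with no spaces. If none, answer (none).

Answer: K472G,P366F,Q641S,W938L

Derivation:
At Eta: gained [] -> total []
At Delta: gained ['W938L'] -> total ['W938L']
At Alpha: gained ['Q641S', 'P366F', 'K472G'] -> total ['K472G', 'P366F', 'Q641S', 'W938L']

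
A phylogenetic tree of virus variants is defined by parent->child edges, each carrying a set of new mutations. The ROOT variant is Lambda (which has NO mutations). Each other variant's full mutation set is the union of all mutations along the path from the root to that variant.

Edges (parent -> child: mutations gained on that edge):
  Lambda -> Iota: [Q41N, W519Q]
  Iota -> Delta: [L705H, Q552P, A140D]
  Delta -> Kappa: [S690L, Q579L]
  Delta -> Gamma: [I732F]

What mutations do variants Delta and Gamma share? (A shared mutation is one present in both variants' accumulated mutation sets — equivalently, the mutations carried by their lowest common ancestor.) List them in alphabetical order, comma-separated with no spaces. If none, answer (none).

Answer: A140D,L705H,Q41N,Q552P,W519Q

Derivation:
Accumulating mutations along path to Delta:
  At Lambda: gained [] -> total []
  At Iota: gained ['Q41N', 'W519Q'] -> total ['Q41N', 'W519Q']
  At Delta: gained ['L705H', 'Q552P', 'A140D'] -> total ['A140D', 'L705H', 'Q41N', 'Q552P', 'W519Q']
Mutations(Delta) = ['A140D', 'L705H', 'Q41N', 'Q552P', 'W519Q']
Accumulating mutations along path to Gamma:
  At Lambda: gained [] -> total []
  At Iota: gained ['Q41N', 'W519Q'] -> total ['Q41N', 'W519Q']
  At Delta: gained ['L705H', 'Q552P', 'A140D'] -> total ['A140D', 'L705H', 'Q41N', 'Q552P', 'W519Q']
  At Gamma: gained ['I732F'] -> total ['A140D', 'I732F', 'L705H', 'Q41N', 'Q552P', 'W519Q']
Mutations(Gamma) = ['A140D', 'I732F', 'L705H', 'Q41N', 'Q552P', 'W519Q']
Intersection: ['A140D', 'L705H', 'Q41N', 'Q552P', 'W519Q'] ∩ ['A140D', 'I732F', 'L705H', 'Q41N', 'Q552P', 'W519Q'] = ['A140D', 'L705H', 'Q41N', 'Q552P', 'W519Q']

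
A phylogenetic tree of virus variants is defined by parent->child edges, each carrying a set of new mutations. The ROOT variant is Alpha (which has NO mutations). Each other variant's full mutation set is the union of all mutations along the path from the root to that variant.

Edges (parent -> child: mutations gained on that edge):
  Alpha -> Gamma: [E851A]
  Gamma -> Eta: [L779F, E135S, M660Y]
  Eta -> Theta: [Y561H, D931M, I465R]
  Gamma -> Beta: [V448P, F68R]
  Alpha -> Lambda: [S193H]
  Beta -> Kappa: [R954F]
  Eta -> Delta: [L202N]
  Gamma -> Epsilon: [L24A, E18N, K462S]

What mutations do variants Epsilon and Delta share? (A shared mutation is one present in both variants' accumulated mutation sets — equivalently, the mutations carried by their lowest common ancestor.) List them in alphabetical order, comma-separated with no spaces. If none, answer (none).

Answer: E851A

Derivation:
Accumulating mutations along path to Epsilon:
  At Alpha: gained [] -> total []
  At Gamma: gained ['E851A'] -> total ['E851A']
  At Epsilon: gained ['L24A', 'E18N', 'K462S'] -> total ['E18N', 'E851A', 'K462S', 'L24A']
Mutations(Epsilon) = ['E18N', 'E851A', 'K462S', 'L24A']
Accumulating mutations along path to Delta:
  At Alpha: gained [] -> total []
  At Gamma: gained ['E851A'] -> total ['E851A']
  At Eta: gained ['L779F', 'E135S', 'M660Y'] -> total ['E135S', 'E851A', 'L779F', 'M660Y']
  At Delta: gained ['L202N'] -> total ['E135S', 'E851A', 'L202N', 'L779F', 'M660Y']
Mutations(Delta) = ['E135S', 'E851A', 'L202N', 'L779F', 'M660Y']
Intersection: ['E18N', 'E851A', 'K462S', 'L24A'] ∩ ['E135S', 'E851A', 'L202N', 'L779F', 'M660Y'] = ['E851A']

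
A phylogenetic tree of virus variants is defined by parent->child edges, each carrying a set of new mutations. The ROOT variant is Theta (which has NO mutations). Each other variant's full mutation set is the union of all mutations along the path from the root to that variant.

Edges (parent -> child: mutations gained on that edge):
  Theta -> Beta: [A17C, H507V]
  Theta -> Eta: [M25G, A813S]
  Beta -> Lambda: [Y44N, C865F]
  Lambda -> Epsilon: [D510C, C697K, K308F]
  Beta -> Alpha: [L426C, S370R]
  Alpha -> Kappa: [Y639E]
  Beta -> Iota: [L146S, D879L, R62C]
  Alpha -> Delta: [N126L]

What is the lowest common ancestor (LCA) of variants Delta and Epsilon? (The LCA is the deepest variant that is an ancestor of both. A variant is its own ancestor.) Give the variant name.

Answer: Beta

Derivation:
Path from root to Delta: Theta -> Beta -> Alpha -> Delta
  ancestors of Delta: {Theta, Beta, Alpha, Delta}
Path from root to Epsilon: Theta -> Beta -> Lambda -> Epsilon
  ancestors of Epsilon: {Theta, Beta, Lambda, Epsilon}
Common ancestors: {Theta, Beta}
Walk up from Epsilon: Epsilon (not in ancestors of Delta), Lambda (not in ancestors of Delta), Beta (in ancestors of Delta), Theta (in ancestors of Delta)
Deepest common ancestor (LCA) = Beta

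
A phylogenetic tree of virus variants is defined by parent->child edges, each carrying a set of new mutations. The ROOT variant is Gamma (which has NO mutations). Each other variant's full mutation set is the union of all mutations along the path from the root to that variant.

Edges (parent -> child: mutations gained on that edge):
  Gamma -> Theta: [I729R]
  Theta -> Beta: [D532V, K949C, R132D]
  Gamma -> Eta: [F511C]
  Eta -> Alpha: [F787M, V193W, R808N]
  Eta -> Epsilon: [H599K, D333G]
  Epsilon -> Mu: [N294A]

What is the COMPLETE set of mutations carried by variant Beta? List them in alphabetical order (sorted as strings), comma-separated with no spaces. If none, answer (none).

At Gamma: gained [] -> total []
At Theta: gained ['I729R'] -> total ['I729R']
At Beta: gained ['D532V', 'K949C', 'R132D'] -> total ['D532V', 'I729R', 'K949C', 'R132D']

Answer: D532V,I729R,K949C,R132D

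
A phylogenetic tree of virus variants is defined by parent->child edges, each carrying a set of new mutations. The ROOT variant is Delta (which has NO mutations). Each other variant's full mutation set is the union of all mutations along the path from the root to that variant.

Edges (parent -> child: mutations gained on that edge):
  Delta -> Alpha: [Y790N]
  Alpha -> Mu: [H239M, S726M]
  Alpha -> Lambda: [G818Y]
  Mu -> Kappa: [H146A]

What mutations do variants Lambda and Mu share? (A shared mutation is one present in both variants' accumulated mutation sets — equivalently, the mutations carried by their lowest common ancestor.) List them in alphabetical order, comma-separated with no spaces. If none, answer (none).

Accumulating mutations along path to Lambda:
  At Delta: gained [] -> total []
  At Alpha: gained ['Y790N'] -> total ['Y790N']
  At Lambda: gained ['G818Y'] -> total ['G818Y', 'Y790N']
Mutations(Lambda) = ['G818Y', 'Y790N']
Accumulating mutations along path to Mu:
  At Delta: gained [] -> total []
  At Alpha: gained ['Y790N'] -> total ['Y790N']
  At Mu: gained ['H239M', 'S726M'] -> total ['H239M', 'S726M', 'Y790N']
Mutations(Mu) = ['H239M', 'S726M', 'Y790N']
Intersection: ['G818Y', 'Y790N'] ∩ ['H239M', 'S726M', 'Y790N'] = ['Y790N']

Answer: Y790N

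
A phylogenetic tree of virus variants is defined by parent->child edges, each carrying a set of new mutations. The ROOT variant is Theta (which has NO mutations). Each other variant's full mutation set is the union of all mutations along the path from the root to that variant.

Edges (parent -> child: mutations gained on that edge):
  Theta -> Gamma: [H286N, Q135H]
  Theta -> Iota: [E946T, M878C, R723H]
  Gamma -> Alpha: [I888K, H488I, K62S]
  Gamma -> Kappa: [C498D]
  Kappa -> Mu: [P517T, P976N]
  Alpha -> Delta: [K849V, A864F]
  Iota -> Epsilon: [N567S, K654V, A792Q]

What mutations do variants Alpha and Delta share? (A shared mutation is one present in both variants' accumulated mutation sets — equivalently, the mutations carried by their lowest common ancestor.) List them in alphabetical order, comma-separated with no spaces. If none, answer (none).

Answer: H286N,H488I,I888K,K62S,Q135H

Derivation:
Accumulating mutations along path to Alpha:
  At Theta: gained [] -> total []
  At Gamma: gained ['H286N', 'Q135H'] -> total ['H286N', 'Q135H']
  At Alpha: gained ['I888K', 'H488I', 'K62S'] -> total ['H286N', 'H488I', 'I888K', 'K62S', 'Q135H']
Mutations(Alpha) = ['H286N', 'H488I', 'I888K', 'K62S', 'Q135H']
Accumulating mutations along path to Delta:
  At Theta: gained [] -> total []
  At Gamma: gained ['H286N', 'Q135H'] -> total ['H286N', 'Q135H']
  At Alpha: gained ['I888K', 'H488I', 'K62S'] -> total ['H286N', 'H488I', 'I888K', 'K62S', 'Q135H']
  At Delta: gained ['K849V', 'A864F'] -> total ['A864F', 'H286N', 'H488I', 'I888K', 'K62S', 'K849V', 'Q135H']
Mutations(Delta) = ['A864F', 'H286N', 'H488I', 'I888K', 'K62S', 'K849V', 'Q135H']
Intersection: ['H286N', 'H488I', 'I888K', 'K62S', 'Q135H'] ∩ ['A864F', 'H286N', 'H488I', 'I888K', 'K62S', 'K849V', 'Q135H'] = ['H286N', 'H488I', 'I888K', 'K62S', 'Q135H']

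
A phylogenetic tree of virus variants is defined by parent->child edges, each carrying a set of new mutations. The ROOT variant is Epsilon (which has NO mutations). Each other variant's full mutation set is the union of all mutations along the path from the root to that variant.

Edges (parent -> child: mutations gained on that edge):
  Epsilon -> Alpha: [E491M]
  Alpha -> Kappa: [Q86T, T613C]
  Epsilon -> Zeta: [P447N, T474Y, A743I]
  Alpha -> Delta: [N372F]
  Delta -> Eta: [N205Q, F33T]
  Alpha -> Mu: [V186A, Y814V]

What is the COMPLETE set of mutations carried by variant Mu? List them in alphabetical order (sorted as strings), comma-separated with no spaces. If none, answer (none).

At Epsilon: gained [] -> total []
At Alpha: gained ['E491M'] -> total ['E491M']
At Mu: gained ['V186A', 'Y814V'] -> total ['E491M', 'V186A', 'Y814V']

Answer: E491M,V186A,Y814V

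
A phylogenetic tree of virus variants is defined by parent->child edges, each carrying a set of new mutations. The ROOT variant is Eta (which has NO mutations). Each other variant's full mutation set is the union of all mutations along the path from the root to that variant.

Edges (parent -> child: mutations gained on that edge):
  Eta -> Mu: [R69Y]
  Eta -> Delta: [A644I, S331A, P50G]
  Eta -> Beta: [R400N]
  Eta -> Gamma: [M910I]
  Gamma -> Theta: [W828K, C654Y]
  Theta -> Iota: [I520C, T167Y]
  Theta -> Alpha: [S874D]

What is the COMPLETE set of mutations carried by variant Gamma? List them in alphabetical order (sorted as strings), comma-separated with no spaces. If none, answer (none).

Answer: M910I

Derivation:
At Eta: gained [] -> total []
At Gamma: gained ['M910I'] -> total ['M910I']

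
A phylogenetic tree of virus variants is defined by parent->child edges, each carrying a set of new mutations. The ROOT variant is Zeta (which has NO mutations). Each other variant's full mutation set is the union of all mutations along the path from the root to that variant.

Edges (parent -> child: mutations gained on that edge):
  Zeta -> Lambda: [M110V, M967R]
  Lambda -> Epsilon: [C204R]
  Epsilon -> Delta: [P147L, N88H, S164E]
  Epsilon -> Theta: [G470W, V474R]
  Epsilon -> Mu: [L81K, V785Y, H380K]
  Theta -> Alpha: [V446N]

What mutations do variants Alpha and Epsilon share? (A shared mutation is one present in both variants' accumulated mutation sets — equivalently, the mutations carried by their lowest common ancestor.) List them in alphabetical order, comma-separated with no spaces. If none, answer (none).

Accumulating mutations along path to Alpha:
  At Zeta: gained [] -> total []
  At Lambda: gained ['M110V', 'M967R'] -> total ['M110V', 'M967R']
  At Epsilon: gained ['C204R'] -> total ['C204R', 'M110V', 'M967R']
  At Theta: gained ['G470W', 'V474R'] -> total ['C204R', 'G470W', 'M110V', 'M967R', 'V474R']
  At Alpha: gained ['V446N'] -> total ['C204R', 'G470W', 'M110V', 'M967R', 'V446N', 'V474R']
Mutations(Alpha) = ['C204R', 'G470W', 'M110V', 'M967R', 'V446N', 'V474R']
Accumulating mutations along path to Epsilon:
  At Zeta: gained [] -> total []
  At Lambda: gained ['M110V', 'M967R'] -> total ['M110V', 'M967R']
  At Epsilon: gained ['C204R'] -> total ['C204R', 'M110V', 'M967R']
Mutations(Epsilon) = ['C204R', 'M110V', 'M967R']
Intersection: ['C204R', 'G470W', 'M110V', 'M967R', 'V446N', 'V474R'] ∩ ['C204R', 'M110V', 'M967R'] = ['C204R', 'M110V', 'M967R']

Answer: C204R,M110V,M967R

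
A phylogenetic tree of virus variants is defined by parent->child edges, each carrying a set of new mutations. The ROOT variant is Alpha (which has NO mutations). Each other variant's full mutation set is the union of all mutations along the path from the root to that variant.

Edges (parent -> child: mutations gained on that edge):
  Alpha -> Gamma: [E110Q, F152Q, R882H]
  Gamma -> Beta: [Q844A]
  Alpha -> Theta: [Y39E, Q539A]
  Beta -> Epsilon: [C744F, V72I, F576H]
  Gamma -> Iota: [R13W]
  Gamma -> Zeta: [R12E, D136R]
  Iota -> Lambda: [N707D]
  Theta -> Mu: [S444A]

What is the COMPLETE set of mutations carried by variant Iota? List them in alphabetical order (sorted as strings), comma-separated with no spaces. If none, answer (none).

At Alpha: gained [] -> total []
At Gamma: gained ['E110Q', 'F152Q', 'R882H'] -> total ['E110Q', 'F152Q', 'R882H']
At Iota: gained ['R13W'] -> total ['E110Q', 'F152Q', 'R13W', 'R882H']

Answer: E110Q,F152Q,R13W,R882H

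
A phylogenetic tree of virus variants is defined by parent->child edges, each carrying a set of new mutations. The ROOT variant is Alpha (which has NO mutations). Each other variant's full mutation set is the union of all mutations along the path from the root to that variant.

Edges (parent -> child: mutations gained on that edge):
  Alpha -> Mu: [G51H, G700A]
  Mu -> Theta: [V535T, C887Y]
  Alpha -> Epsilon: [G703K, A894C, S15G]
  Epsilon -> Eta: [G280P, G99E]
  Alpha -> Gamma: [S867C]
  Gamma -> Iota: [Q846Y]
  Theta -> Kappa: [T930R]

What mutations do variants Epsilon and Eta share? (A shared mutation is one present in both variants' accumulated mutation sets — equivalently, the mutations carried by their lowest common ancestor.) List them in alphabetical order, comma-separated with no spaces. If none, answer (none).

Accumulating mutations along path to Epsilon:
  At Alpha: gained [] -> total []
  At Epsilon: gained ['G703K', 'A894C', 'S15G'] -> total ['A894C', 'G703K', 'S15G']
Mutations(Epsilon) = ['A894C', 'G703K', 'S15G']
Accumulating mutations along path to Eta:
  At Alpha: gained [] -> total []
  At Epsilon: gained ['G703K', 'A894C', 'S15G'] -> total ['A894C', 'G703K', 'S15G']
  At Eta: gained ['G280P', 'G99E'] -> total ['A894C', 'G280P', 'G703K', 'G99E', 'S15G']
Mutations(Eta) = ['A894C', 'G280P', 'G703K', 'G99E', 'S15G']
Intersection: ['A894C', 'G703K', 'S15G'] ∩ ['A894C', 'G280P', 'G703K', 'G99E', 'S15G'] = ['A894C', 'G703K', 'S15G']

Answer: A894C,G703K,S15G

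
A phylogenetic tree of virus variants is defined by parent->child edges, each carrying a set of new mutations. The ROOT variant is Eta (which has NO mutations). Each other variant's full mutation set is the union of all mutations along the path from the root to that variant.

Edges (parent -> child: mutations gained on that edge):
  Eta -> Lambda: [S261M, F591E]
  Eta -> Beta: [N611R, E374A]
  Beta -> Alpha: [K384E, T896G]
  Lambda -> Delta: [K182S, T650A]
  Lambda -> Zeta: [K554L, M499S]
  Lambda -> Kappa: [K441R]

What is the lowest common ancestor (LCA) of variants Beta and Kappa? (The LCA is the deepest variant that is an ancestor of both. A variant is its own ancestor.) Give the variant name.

Answer: Eta

Derivation:
Path from root to Beta: Eta -> Beta
  ancestors of Beta: {Eta, Beta}
Path from root to Kappa: Eta -> Lambda -> Kappa
  ancestors of Kappa: {Eta, Lambda, Kappa}
Common ancestors: {Eta}
Walk up from Kappa: Kappa (not in ancestors of Beta), Lambda (not in ancestors of Beta), Eta (in ancestors of Beta)
Deepest common ancestor (LCA) = Eta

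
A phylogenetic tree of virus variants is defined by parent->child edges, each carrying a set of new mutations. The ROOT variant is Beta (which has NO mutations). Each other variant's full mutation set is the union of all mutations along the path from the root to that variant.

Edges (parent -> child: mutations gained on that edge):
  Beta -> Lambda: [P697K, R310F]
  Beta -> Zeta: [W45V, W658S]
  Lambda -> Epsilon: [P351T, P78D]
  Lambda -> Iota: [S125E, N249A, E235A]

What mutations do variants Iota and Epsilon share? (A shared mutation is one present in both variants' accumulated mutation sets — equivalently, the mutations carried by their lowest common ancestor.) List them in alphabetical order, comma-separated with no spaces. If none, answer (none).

Accumulating mutations along path to Iota:
  At Beta: gained [] -> total []
  At Lambda: gained ['P697K', 'R310F'] -> total ['P697K', 'R310F']
  At Iota: gained ['S125E', 'N249A', 'E235A'] -> total ['E235A', 'N249A', 'P697K', 'R310F', 'S125E']
Mutations(Iota) = ['E235A', 'N249A', 'P697K', 'R310F', 'S125E']
Accumulating mutations along path to Epsilon:
  At Beta: gained [] -> total []
  At Lambda: gained ['P697K', 'R310F'] -> total ['P697K', 'R310F']
  At Epsilon: gained ['P351T', 'P78D'] -> total ['P351T', 'P697K', 'P78D', 'R310F']
Mutations(Epsilon) = ['P351T', 'P697K', 'P78D', 'R310F']
Intersection: ['E235A', 'N249A', 'P697K', 'R310F', 'S125E'] ∩ ['P351T', 'P697K', 'P78D', 'R310F'] = ['P697K', 'R310F']

Answer: P697K,R310F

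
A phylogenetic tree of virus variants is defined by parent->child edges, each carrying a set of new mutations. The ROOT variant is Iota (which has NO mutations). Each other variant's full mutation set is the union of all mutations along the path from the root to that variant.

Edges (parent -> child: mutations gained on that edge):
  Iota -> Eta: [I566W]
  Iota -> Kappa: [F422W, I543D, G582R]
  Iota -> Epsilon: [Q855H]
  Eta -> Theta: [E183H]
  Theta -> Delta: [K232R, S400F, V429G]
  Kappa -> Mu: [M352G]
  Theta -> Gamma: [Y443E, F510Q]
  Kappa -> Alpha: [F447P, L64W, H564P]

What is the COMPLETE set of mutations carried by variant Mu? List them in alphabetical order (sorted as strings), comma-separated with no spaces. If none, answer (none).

At Iota: gained [] -> total []
At Kappa: gained ['F422W', 'I543D', 'G582R'] -> total ['F422W', 'G582R', 'I543D']
At Mu: gained ['M352G'] -> total ['F422W', 'G582R', 'I543D', 'M352G']

Answer: F422W,G582R,I543D,M352G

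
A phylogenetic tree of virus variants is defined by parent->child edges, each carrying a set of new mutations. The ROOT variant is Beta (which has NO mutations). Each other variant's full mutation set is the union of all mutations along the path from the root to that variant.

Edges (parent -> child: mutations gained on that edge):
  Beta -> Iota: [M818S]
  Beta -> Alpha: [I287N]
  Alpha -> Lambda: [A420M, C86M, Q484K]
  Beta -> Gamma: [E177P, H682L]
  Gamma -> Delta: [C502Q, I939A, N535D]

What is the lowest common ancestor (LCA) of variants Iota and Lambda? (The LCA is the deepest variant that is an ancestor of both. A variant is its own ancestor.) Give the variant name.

Path from root to Iota: Beta -> Iota
  ancestors of Iota: {Beta, Iota}
Path from root to Lambda: Beta -> Alpha -> Lambda
  ancestors of Lambda: {Beta, Alpha, Lambda}
Common ancestors: {Beta}
Walk up from Lambda: Lambda (not in ancestors of Iota), Alpha (not in ancestors of Iota), Beta (in ancestors of Iota)
Deepest common ancestor (LCA) = Beta

Answer: Beta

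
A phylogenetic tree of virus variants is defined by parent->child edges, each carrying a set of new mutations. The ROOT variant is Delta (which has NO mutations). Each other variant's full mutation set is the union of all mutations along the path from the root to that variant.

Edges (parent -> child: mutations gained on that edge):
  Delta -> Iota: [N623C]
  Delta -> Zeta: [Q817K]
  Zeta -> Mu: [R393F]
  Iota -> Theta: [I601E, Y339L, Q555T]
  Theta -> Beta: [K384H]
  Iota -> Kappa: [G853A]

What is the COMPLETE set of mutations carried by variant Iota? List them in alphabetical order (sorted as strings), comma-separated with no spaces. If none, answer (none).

Answer: N623C

Derivation:
At Delta: gained [] -> total []
At Iota: gained ['N623C'] -> total ['N623C']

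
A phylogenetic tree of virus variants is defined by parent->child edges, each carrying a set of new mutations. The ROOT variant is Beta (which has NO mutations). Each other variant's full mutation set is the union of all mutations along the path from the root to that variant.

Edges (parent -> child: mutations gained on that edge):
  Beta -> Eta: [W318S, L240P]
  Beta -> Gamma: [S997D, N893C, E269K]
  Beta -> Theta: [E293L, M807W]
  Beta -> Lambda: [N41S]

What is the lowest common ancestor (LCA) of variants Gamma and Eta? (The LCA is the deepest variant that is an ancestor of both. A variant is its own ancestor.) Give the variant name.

Answer: Beta

Derivation:
Path from root to Gamma: Beta -> Gamma
  ancestors of Gamma: {Beta, Gamma}
Path from root to Eta: Beta -> Eta
  ancestors of Eta: {Beta, Eta}
Common ancestors: {Beta}
Walk up from Eta: Eta (not in ancestors of Gamma), Beta (in ancestors of Gamma)
Deepest common ancestor (LCA) = Beta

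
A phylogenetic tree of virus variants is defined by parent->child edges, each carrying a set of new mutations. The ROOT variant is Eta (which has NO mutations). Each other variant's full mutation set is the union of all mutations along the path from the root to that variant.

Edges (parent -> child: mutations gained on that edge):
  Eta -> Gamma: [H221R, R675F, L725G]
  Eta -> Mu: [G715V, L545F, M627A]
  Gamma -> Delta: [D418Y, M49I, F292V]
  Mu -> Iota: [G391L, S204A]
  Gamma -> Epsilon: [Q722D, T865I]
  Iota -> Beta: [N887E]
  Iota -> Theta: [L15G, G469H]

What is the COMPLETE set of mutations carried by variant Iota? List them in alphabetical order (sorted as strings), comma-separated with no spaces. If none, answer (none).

At Eta: gained [] -> total []
At Mu: gained ['G715V', 'L545F', 'M627A'] -> total ['G715V', 'L545F', 'M627A']
At Iota: gained ['G391L', 'S204A'] -> total ['G391L', 'G715V', 'L545F', 'M627A', 'S204A']

Answer: G391L,G715V,L545F,M627A,S204A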